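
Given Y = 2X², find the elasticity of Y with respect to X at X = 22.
Elasticity = 2

Elasticity = (dY/dX) · (X/Y)

dY/dX = 4·X
At X = 22: dY/dX = 88, Y = 968

Elasticity = 88 · (22 / 968) = 2

Interpretation: for a small percentage change in X, the percentage change in Y is approximately 2.00 times as large.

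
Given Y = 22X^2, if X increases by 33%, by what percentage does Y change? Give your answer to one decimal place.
76.9%

For Y = 22X^2:
If X → X(1 + 0.33)
Then Y → Y · (1 + 0.33)^2
     = Y · 1.7689

Percentage change = ((1 + 0.33)^2 − 1) × 100% ≈ 76.9%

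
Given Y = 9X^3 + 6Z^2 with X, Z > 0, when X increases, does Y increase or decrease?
Y increases

Taking the partial derivative:
∂Y/∂X = 27X^2

∂Y/∂X = 27X^2 > 0 (assuming positive values)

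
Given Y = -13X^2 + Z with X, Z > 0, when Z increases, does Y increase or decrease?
Y increases

Taking the partial derivative:
∂Y/∂Z = 1

∂Y/∂Z = 1 > 0 (assuming positive values)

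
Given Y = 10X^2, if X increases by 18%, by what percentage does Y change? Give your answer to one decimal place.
39.2%

For Y = 10X^2:
If X → X(1 + 0.18)
Then Y → Y · (1 + 0.18)^2
     = Y · 1.3924

Percentage change = ((1 + 0.18)^2 − 1) × 100% ≈ 39.2%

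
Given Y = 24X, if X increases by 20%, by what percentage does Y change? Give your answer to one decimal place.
20.0%

For Y = 24X:
If X → X(1 + 0.2)
Then Y → Y · (1 + 0.2)^1
     = Y · 1.2000

Percentage change = ((1 + 0.2)^1 − 1) × 100% = 20.0%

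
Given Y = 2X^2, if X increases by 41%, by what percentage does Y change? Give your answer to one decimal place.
98.8%

For Y = 2X^2:
If X → X(1 + 0.41)
Then Y → Y · (1 + 0.41)^2
     = Y · 1.9881

Percentage change = ((1 + 0.41)^2 − 1) × 100% ≈ 98.8%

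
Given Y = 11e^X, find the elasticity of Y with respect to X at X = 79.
Elasticity = 79

Elasticity = (dY/dX) · (X/Y)

dY/dX = 11·e^X
At X = 79: dY/dX = 11·e^79, Y = 11·e^79

Elasticity = (11·e^79) · (79 / (11·e^79)) = 79

Interpretation: for a small percentage change in X, the percentage change in Y is approximately 79.00 times as large.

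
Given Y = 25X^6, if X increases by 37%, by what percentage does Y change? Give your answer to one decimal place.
561.2%

For Y = 25X^6:
If X → X(1 + 0.37)
Then Y → Y · (1 + 0.37)^6
     ≈ Y · 6.6119

Percentage change = ((1 + 0.37)^6 − 1) × 100% ≈ 561.2%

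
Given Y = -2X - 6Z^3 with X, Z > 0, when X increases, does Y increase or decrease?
Y decreases

Taking the partial derivative:
∂Y/∂X = -2

∂Y/∂X = -2 < 0 (assuming positive values)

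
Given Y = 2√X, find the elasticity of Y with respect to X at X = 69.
Elasticity = 1/2

Elasticity = (dY/dX) · (X/Y)

dY/dX = 1/√X
At X = 69: dY/dX = √69/69, Y = 2·√69

Elasticity = (√69/69) · (69 / (2·√69)) = 1/2

Interpretation: for a small percentage change in X, the percentage change in Y is approximately 0.50 times as large.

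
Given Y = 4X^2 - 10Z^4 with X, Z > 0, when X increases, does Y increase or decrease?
Y increases

Taking the partial derivative:
∂Y/∂X = 8X

∂Y/∂X = 8X > 0 (assuming positive values)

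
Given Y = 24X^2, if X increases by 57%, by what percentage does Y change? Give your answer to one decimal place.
146.5%

For Y = 24X^2:
If X → X(1 + 0.57)
Then Y → Y · (1 + 0.57)^2
     = Y · 2.4649

Percentage change = ((1 + 0.57)^2 − 1) × 100% ≈ 146.5%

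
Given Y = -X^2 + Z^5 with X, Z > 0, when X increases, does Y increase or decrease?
Y decreases

Taking the partial derivative:
∂Y/∂X = -2X

∂Y/∂X = -2X < 0 (assuming positive values)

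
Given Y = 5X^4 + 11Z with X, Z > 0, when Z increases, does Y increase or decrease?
Y increases

Taking the partial derivative:
∂Y/∂Z = 11

∂Y/∂Z = 11 > 0 (assuming positive values)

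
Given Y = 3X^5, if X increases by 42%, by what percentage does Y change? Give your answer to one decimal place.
477.4%

For Y = 3X^5:
If X → X(1 + 0.42)
Then Y → Y · (1 + 0.42)^5
     ≈ Y · 5.7735

Percentage change = ((1 + 0.42)^5 − 1) × 100% ≈ 477.4%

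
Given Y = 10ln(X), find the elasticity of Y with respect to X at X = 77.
Elasticity = 1/ln(77) ≈ 0.2302

Elasticity = (dY/dX) · (X/Y)

dY/dX = 10/X
At X = 77: dY/dX = 10/77, Y = 10·ln(77)

Elasticity = (10/77) · (77 / (10·ln(77))) = 1/ln(77) ≈ 0.2302

Interpretation: for a small percentage change in X, the percentage change in Y is approximately 0.23 times as large.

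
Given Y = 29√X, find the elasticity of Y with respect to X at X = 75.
Elasticity = 1/2

Elasticity = (dY/dX) · (X/Y)

dY/dX = 29/(2·√X)
At X = 75: dY/dX = 29·√3/30, Y = 145·√3

Elasticity = (29·√3/30) · (75 / (145·√3)) = 1/2

Interpretation: for a small percentage change in X, the percentage change in Y is approximately 0.50 times as large.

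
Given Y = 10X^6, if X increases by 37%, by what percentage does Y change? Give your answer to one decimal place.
561.2%

For Y = 10X^6:
If X → X(1 + 0.37)
Then Y → Y · (1 + 0.37)^6
     ≈ Y · 6.6119

Percentage change = ((1 + 0.37)^6 − 1) × 100% ≈ 561.2%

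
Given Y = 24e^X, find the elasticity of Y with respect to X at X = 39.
Elasticity = 39

Elasticity = (dY/dX) · (X/Y)

dY/dX = 24·e^X
At X = 39: dY/dX = 24·e^39, Y = 24·e^39

Elasticity = (24·e^39) · (39 / (24·e^39)) = 39

Interpretation: for a small percentage change in X, the percentage change in Y is approximately 39.00 times as large.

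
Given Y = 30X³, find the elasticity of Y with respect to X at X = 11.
Elasticity = 3

Elasticity = (dY/dX) · (X/Y)

dY/dX = 90·X²
At X = 11: dY/dX = 10890, Y = 39930

Elasticity = 10890 · (11 / 39930) = 3

Interpretation: for a small percentage change in X, the percentage change in Y is approximately 3.00 times as large.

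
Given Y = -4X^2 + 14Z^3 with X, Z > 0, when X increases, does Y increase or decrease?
Y decreases

Taking the partial derivative:
∂Y/∂X = -8X

∂Y/∂X = -8X < 0 (assuming positive values)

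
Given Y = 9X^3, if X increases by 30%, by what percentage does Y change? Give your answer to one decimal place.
119.7%

For Y = 9X^3:
If X → X(1 + 0.3)
Then Y → Y · (1 + 0.3)^3
     = Y · 2.1970

Percentage change = ((1 + 0.3)^3 − 1) × 100% = 119.7%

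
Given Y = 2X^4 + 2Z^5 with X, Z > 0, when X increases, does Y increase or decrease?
Y increases

Taking the partial derivative:
∂Y/∂X = 8X^3

∂Y/∂X = 8X^3 > 0 (assuming positive values)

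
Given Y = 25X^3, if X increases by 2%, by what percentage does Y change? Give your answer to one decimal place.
6.1%

For Y = 25X^3:
If X → X(1 + 0.02)
Then Y → Y · (1 + 0.02)^3
     ≈ Y · 1.0612

Percentage change = ((1 + 0.02)^3 − 1) × 100% ≈ 6.1%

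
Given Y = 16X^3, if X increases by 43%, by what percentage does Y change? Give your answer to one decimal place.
192.4%

For Y = 16X^3:
If X → X(1 + 0.43)
Then Y → Y · (1 + 0.43)^3
     ≈ Y · 2.9242

Percentage change = ((1 + 0.43)^3 − 1) × 100% ≈ 192.4%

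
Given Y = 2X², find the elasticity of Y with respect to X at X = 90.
Elasticity = 2

Elasticity = (dY/dX) · (X/Y)

dY/dX = 4·X
At X = 90: dY/dX = 360, Y = 16200

Elasticity = 360 · (90 / 16200) = 2

Interpretation: for a small percentage change in X, the percentage change in Y is approximately 2.00 times as large.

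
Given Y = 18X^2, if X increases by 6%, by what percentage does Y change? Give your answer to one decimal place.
12.4%

For Y = 18X^2:
If X → X(1 + 0.06)
Then Y → Y · (1 + 0.06)^2
     = Y · 1.1236

Percentage change = ((1 + 0.06)^2 − 1) × 100% ≈ 12.4%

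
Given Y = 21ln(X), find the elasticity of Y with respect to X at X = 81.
Elasticity = 1/ln(81) ≈ 0.2276

Elasticity = (dY/dX) · (X/Y)

dY/dX = 21/X
At X = 81: dY/dX = 7/27, Y = 21·ln(81)

Elasticity = (7/27) · (81 / (21·ln(81))) = 1/ln(81) ≈ 0.2276

Interpretation: for a small percentage change in X, the percentage change in Y is approximately 0.23 times as large.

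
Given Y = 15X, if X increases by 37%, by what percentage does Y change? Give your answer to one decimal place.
37.0%

For Y = 15X:
If X → X(1 + 0.37)
Then Y → Y · (1 + 0.37)^1
     = Y · 1.3700

Percentage change = ((1 + 0.37)^1 − 1) × 100% = 37.0%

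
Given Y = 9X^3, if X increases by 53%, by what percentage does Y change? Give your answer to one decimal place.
258.2%

For Y = 9X^3:
If X → X(1 + 0.53)
Then Y → Y · (1 + 0.53)^3
     ≈ Y · 3.5816

Percentage change = ((1 + 0.53)^3 − 1) × 100% ≈ 258.2%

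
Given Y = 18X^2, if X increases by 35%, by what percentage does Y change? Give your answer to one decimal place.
82.3%

For Y = 18X^2:
If X → X(1 + 0.35)
Then Y → Y · (1 + 0.35)^2
     = Y · 1.8225

Percentage change = ((1 + 0.35)^2 − 1) × 100% ≈ 82.3%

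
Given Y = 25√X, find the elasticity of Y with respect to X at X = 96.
Elasticity = 1/2

Elasticity = (dY/dX) · (X/Y)

dY/dX = 25/(2·√X)
At X = 96: dY/dX = 25·√6/48, Y = 100·√6

Elasticity = (25·√6/48) · (96 / (100·√6)) = 1/2

Interpretation: for a small percentage change in X, the percentage change in Y is approximately 0.50 times as large.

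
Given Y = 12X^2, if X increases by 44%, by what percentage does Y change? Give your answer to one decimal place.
107.4%

For Y = 12X^2:
If X → X(1 + 0.44)
Then Y → Y · (1 + 0.44)^2
     = Y · 2.0736

Percentage change = ((1 + 0.44)^2 − 1) × 100% ≈ 107.4%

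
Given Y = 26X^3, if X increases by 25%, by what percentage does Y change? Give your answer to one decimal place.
95.3%

For Y = 26X^3:
If X → X(1 + 0.25)
Then Y → Y · (1 + 0.25)^3
     ≈ Y · 1.9531

Percentage change = ((1 + 0.25)^3 − 1) × 100% ≈ 95.3%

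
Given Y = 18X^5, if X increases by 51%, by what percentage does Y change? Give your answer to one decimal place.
685.0%

For Y = 18X^5:
If X → X(1 + 0.51)
Then Y → Y · (1 + 0.51)^5
     ≈ Y · 7.8503

Percentage change = ((1 + 0.51)^5 − 1) × 100% ≈ 685.0%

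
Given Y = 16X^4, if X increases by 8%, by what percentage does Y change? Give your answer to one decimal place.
36.0%

For Y = 16X^4:
If X → X(1 + 0.08)
Then Y → Y · (1 + 0.08)^4
     ≈ Y · 1.3605

Percentage change = ((1 + 0.08)^4 − 1) × 100% ≈ 36.0%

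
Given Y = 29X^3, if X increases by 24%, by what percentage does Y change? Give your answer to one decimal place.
90.7%

For Y = 29X^3:
If X → X(1 + 0.24)
Then Y → Y · (1 + 0.24)^3
     ≈ Y · 1.9066

Percentage change = ((1 + 0.24)^3 − 1) × 100% ≈ 90.7%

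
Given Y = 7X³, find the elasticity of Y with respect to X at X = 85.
Elasticity = 3

Elasticity = (dY/dX) · (X/Y)

dY/dX = 21·X²
At X = 85: dY/dX = 151725, Y = 4298875

Elasticity = 151725 · (85 / 4298875) = 3

Interpretation: for a small percentage change in X, the percentage change in Y is approximately 3.00 times as large.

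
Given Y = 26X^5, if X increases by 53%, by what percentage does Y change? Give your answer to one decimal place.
738.4%

For Y = 26X^5:
If X → X(1 + 0.53)
Then Y → Y · (1 + 0.53)^5
     ≈ Y · 8.3841

Percentage change = ((1 + 0.53)^5 − 1) × 100% ≈ 738.4%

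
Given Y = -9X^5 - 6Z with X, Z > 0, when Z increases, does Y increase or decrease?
Y decreases

Taking the partial derivative:
∂Y/∂Z = -6

∂Y/∂Z = -6 < 0 (assuming positive values)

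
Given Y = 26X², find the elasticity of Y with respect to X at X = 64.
Elasticity = 2

Elasticity = (dY/dX) · (X/Y)

dY/dX = 52·X
At X = 64: dY/dX = 3328, Y = 106496

Elasticity = 3328 · (64 / 106496) = 2

Interpretation: for a small percentage change in X, the percentage change in Y is approximately 2.00 times as large.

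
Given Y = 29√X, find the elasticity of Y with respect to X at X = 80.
Elasticity = 1/2

Elasticity = (dY/dX) · (X/Y)

dY/dX = 29/(2·√X)
At X = 80: dY/dX = 29·√5/40, Y = 116·√5

Elasticity = (29·√5/40) · (80 / (116·√5)) = 1/2

Interpretation: for a small percentage change in X, the percentage change in Y is approximately 0.50 times as large.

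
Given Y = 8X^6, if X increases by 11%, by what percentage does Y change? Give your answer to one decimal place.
87.0%

For Y = 8X^6:
If X → X(1 + 0.11)
Then Y → Y · (1 + 0.11)^6
     ≈ Y · 1.8704

Percentage change = ((1 + 0.11)^6 − 1) × 100% ≈ 87.0%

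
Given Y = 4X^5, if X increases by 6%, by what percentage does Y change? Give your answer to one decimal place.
33.8%

For Y = 4X^5:
If X → X(1 + 0.06)
Then Y → Y · (1 + 0.06)^5
     ≈ Y · 1.3382

Percentage change = ((1 + 0.06)^5 − 1) × 100% ≈ 33.8%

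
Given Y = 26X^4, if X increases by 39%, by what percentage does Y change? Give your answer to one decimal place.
273.3%

For Y = 26X^4:
If X → X(1 + 0.39)
Then Y → Y · (1 + 0.39)^4
     ≈ Y · 3.7330

Percentage change = ((1 + 0.39)^4 − 1) × 100% ≈ 273.3%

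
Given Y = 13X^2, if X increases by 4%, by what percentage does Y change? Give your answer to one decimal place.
8.2%

For Y = 13X^2:
If X → X(1 + 0.04)
Then Y → Y · (1 + 0.04)^2
     = Y · 1.0816

Percentage change = ((1 + 0.04)^2 − 1) × 100% ≈ 8.2%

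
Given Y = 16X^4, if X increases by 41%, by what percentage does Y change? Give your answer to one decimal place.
295.3%

For Y = 16X^4:
If X → X(1 + 0.41)
Then Y → Y · (1 + 0.41)^4
     ≈ Y · 3.9525

Percentage change = ((1 + 0.41)^4 − 1) × 100% ≈ 295.3%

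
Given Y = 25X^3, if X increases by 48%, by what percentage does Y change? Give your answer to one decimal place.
224.2%

For Y = 25X^3:
If X → X(1 + 0.48)
Then Y → Y · (1 + 0.48)^3
     ≈ Y · 3.2418

Percentage change = ((1 + 0.48)^3 − 1) × 100% ≈ 224.2%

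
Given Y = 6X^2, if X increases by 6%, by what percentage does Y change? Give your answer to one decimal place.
12.4%

For Y = 6X^2:
If X → X(1 + 0.06)
Then Y → Y · (1 + 0.06)^2
     = Y · 1.1236

Percentage change = ((1 + 0.06)^2 − 1) × 100% ≈ 12.4%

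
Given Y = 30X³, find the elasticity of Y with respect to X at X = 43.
Elasticity = 3

Elasticity = (dY/dX) · (X/Y)

dY/dX = 90·X²
At X = 43: dY/dX = 166410, Y = 2385210

Elasticity = 166410 · (43 / 2385210) = 3

Interpretation: for a small percentage change in X, the percentage change in Y is approximately 3.00 times as large.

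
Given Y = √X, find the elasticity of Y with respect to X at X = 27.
Elasticity = 1/2

Elasticity = (dY/dX) · (X/Y)

dY/dX = 1/(2·√X)
At X = 27: dY/dX = √3/18, Y = 3·√3

Elasticity = (√3/18) · (27 / (3·√3)) = 1/2

Interpretation: for a small percentage change in X, the percentage change in Y is approximately 0.50 times as large.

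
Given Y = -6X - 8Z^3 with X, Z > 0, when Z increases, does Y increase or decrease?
Y decreases

Taking the partial derivative:
∂Y/∂Z = -24Z^2

∂Y/∂Z = -24Z^2 < 0 (assuming positive values)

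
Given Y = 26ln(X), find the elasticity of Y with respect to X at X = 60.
Elasticity = 1/ln(60) ≈ 0.2442

Elasticity = (dY/dX) · (X/Y)

dY/dX = 26/X
At X = 60: dY/dX = 13/30, Y = 26·ln(60)

Elasticity = (13/30) · (60 / (26·ln(60))) = 1/ln(60) ≈ 0.2442

Interpretation: for a small percentage change in X, the percentage change in Y is approximately 0.24 times as large.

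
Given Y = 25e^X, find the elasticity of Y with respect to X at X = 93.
Elasticity = 93

Elasticity = (dY/dX) · (X/Y)

dY/dX = 25·e^X
At X = 93: dY/dX = 25·e^93, Y = 25·e^93

Elasticity = (25·e^93) · (93 / (25·e^93)) = 93

Interpretation: for a small percentage change in X, the percentage change in Y is approximately 93.00 times as large.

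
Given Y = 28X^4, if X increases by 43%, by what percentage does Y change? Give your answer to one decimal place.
318.2%

For Y = 28X^4:
If X → X(1 + 0.43)
Then Y → Y · (1 + 0.43)^4
     ≈ Y · 4.1816

Percentage change = ((1 + 0.43)^4 − 1) × 100% ≈ 318.2%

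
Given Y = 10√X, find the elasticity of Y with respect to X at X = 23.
Elasticity = 1/2

Elasticity = (dY/dX) · (X/Y)

dY/dX = 5/√X
At X = 23: dY/dX = 5·√23/23, Y = 10·√23

Elasticity = (5·√23/23) · (23 / (10·√23)) = 1/2

Interpretation: for a small percentage change in X, the percentage change in Y is approximately 0.50 times as large.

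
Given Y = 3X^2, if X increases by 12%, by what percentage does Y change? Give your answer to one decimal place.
25.4%

For Y = 3X^2:
If X → X(1 + 0.12)
Then Y → Y · (1 + 0.12)^2
     = Y · 1.2544

Percentage change = ((1 + 0.12)^2 − 1) × 100% ≈ 25.4%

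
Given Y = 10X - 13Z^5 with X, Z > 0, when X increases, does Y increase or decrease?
Y increases

Taking the partial derivative:
∂Y/∂X = 10

∂Y/∂X = 10 > 0 (assuming positive values)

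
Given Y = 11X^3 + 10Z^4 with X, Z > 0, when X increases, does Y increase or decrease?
Y increases

Taking the partial derivative:
∂Y/∂X = 33X^2

∂Y/∂X = 33X^2 > 0 (assuming positive values)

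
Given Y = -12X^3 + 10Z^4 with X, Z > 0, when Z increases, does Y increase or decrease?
Y increases

Taking the partial derivative:
∂Y/∂Z = 40Z^3

∂Y/∂Z = 40Z^3 > 0 (assuming positive values)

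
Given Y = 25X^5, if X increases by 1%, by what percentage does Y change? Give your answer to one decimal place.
5.1%

For Y = 25X^5:
If X → X(1 + 0.01)
Then Y → Y · (1 + 0.01)^5
     ≈ Y · 1.0510

Percentage change = ((1 + 0.01)^5 − 1) × 100% ≈ 5.1%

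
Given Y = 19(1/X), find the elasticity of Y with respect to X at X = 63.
Elasticity = -1

Elasticity = (dY/dX) · (X/Y)

dY/dX = -19/X²
At X = 63: dY/dX = -19/3969, Y = 19/63

Elasticity = (-19/3969) · (63 / (19/63)) = -1

Interpretation: for a small percentage change in X, the percentage change in Y is approximately -1.00 times as large.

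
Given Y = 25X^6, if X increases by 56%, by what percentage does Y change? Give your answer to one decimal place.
1341.3%

For Y = 25X^6:
If X → X(1 + 0.56)
Then Y → Y · (1 + 0.56)^6
     ≈ Y · 14.4128

Percentage change = ((1 + 0.56)^6 − 1) × 100% ≈ 1341.3%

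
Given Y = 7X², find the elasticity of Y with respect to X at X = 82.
Elasticity = 2

Elasticity = (dY/dX) · (X/Y)

dY/dX = 14·X
At X = 82: dY/dX = 1148, Y = 47068

Elasticity = 1148 · (82 / 47068) = 2

Interpretation: for a small percentage change in X, the percentage change in Y is approximately 2.00 times as large.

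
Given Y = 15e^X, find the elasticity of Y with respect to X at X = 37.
Elasticity = 37

Elasticity = (dY/dX) · (X/Y)

dY/dX = 15·e^X
At X = 37: dY/dX = 15·e^37, Y = 15·e^37

Elasticity = (15·e^37) · (37 / (15·e^37)) = 37

Interpretation: for a small percentage change in X, the percentage change in Y is approximately 37.00 times as large.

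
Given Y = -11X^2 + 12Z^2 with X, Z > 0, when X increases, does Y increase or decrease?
Y decreases

Taking the partial derivative:
∂Y/∂X = -22X

∂Y/∂X = -22X < 0 (assuming positive values)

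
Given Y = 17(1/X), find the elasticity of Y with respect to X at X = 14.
Elasticity = -1

Elasticity = (dY/dX) · (X/Y)

dY/dX = -17/X²
At X = 14: dY/dX = -17/196, Y = 17/14

Elasticity = (-17/196) · (14 / (17/14)) = -1

Interpretation: for a small percentage change in X, the percentage change in Y is approximately -1.00 times as large.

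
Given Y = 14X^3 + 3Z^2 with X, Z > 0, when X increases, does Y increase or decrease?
Y increases

Taking the partial derivative:
∂Y/∂X = 42X^2

∂Y/∂X = 42X^2 > 0 (assuming positive values)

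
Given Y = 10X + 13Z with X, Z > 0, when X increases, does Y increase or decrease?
Y increases

Taking the partial derivative:
∂Y/∂X = 10

∂Y/∂X = 10 > 0 (assuming positive values)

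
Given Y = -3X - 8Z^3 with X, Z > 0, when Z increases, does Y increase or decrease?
Y decreases

Taking the partial derivative:
∂Y/∂Z = -24Z^2

∂Y/∂Z = -24Z^2 < 0 (assuming positive values)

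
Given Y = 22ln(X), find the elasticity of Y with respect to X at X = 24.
Elasticity = 1/ln(24) ≈ 0.3147

Elasticity = (dY/dX) · (X/Y)

dY/dX = 22/X
At X = 24: dY/dX = 11/12, Y = 22·ln(24)

Elasticity = (11/12) · (24 / (22·ln(24))) = 1/ln(24) ≈ 0.3147

Interpretation: for a small percentage change in X, the percentage change in Y is approximately 0.31 times as large.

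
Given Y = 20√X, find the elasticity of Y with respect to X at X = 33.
Elasticity = 1/2

Elasticity = (dY/dX) · (X/Y)

dY/dX = 10/√X
At X = 33: dY/dX = 10·√33/33, Y = 20·√33

Elasticity = (10·√33/33) · (33 / (20·√33)) = 1/2

Interpretation: for a small percentage change in X, the percentage change in Y is approximately 0.50 times as large.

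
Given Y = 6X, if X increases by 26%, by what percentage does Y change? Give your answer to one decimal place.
26.0%

For Y = 6X:
If X → X(1 + 0.26)
Then Y → Y · (1 + 0.26)^1
     = Y · 1.2600

Percentage change = ((1 + 0.26)^1 − 1) × 100% = 26.0%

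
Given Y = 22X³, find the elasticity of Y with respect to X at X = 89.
Elasticity = 3

Elasticity = (dY/dX) · (X/Y)

dY/dX = 66·X²
At X = 89: dY/dX = 522786, Y = 15509318

Elasticity = 522786 · (89 / 15509318) = 3

Interpretation: for a small percentage change in X, the percentage change in Y is approximately 3.00 times as large.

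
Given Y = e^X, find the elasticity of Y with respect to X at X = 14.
Elasticity = 14

Elasticity = (dY/dX) · (X/Y)

dY/dX = e^X
At X = 14: dY/dX = e^14, Y = e^14

Elasticity = (e^14) · (14 / (e^14)) = 14

Interpretation: for a small percentage change in X, the percentage change in Y is approximately 14.00 times as large.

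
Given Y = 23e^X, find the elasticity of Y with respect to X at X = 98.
Elasticity = 98

Elasticity = (dY/dX) · (X/Y)

dY/dX = 23·e^X
At X = 98: dY/dX = 23·e^98, Y = 23·e^98

Elasticity = (23·e^98) · (98 / (23·e^98)) = 98

Interpretation: for a small percentage change in X, the percentage change in Y is approximately 98.00 times as large.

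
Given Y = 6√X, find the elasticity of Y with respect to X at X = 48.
Elasticity = 1/2

Elasticity = (dY/dX) · (X/Y)

dY/dX = 3/√X
At X = 48: dY/dX = √3/4, Y = 24·√3

Elasticity = (√3/4) · (48 / (24·√3)) = 1/2

Interpretation: for a small percentage change in X, the percentage change in Y is approximately 0.50 times as large.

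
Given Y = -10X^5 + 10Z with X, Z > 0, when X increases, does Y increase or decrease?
Y decreases

Taking the partial derivative:
∂Y/∂X = -50X^4

∂Y/∂X = -50X^4 < 0 (assuming positive values)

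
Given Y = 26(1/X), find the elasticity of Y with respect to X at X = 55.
Elasticity = -1

Elasticity = (dY/dX) · (X/Y)

dY/dX = -26/X²
At X = 55: dY/dX = -26/3025, Y = 26/55

Elasticity = (-26/3025) · (55 / (26/55)) = -1

Interpretation: for a small percentage change in X, the percentage change in Y is approximately -1.00 times as large.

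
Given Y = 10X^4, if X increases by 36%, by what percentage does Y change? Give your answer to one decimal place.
242.1%

For Y = 10X^4:
If X → X(1 + 0.36)
Then Y → Y · (1 + 0.36)^4
     ≈ Y · 3.4210

Percentage change = ((1 + 0.36)^4 − 1) × 100% ≈ 242.1%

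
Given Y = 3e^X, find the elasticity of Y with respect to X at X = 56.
Elasticity = 56

Elasticity = (dY/dX) · (X/Y)

dY/dX = 3·e^X
At X = 56: dY/dX = 3·e^56, Y = 3·e^56

Elasticity = (3·e^56) · (56 / (3·e^56)) = 56

Interpretation: for a small percentage change in X, the percentage change in Y is approximately 56.00 times as large.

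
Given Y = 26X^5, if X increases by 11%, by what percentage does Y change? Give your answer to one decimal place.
68.5%

For Y = 26X^5:
If X → X(1 + 0.11)
Then Y → Y · (1 + 0.11)^5
     ≈ Y · 1.6851

Percentage change = ((1 + 0.11)^5 − 1) × 100% ≈ 68.5%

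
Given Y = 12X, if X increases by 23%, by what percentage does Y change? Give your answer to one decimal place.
23.0%

For Y = 12X:
If X → X(1 + 0.23)
Then Y → Y · (1 + 0.23)^1
     = Y · 1.2300

Percentage change = ((1 + 0.23)^1 − 1) × 100% = 23.0%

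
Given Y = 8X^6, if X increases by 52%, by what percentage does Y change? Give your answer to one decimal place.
1133.3%

For Y = 8X^6:
If X → X(1 + 0.52)
Then Y → Y · (1 + 0.52)^6
     ≈ Y · 12.3328

Percentage change = ((1 + 0.52)^6 − 1) × 100% ≈ 1133.3%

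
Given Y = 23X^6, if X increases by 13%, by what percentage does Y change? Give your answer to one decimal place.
108.2%

For Y = 23X^6:
If X → X(1 + 0.13)
Then Y → Y · (1 + 0.13)^6
     ≈ Y · 2.0820

Percentage change = ((1 + 0.13)^6 − 1) × 100% ≈ 108.2%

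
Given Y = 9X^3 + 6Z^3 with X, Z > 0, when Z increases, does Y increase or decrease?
Y increases

Taking the partial derivative:
∂Y/∂Z = 18Z^2

∂Y/∂Z = 18Z^2 > 0 (assuming positive values)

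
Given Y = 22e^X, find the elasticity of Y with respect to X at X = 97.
Elasticity = 97

Elasticity = (dY/dX) · (X/Y)

dY/dX = 22·e^X
At X = 97: dY/dX = 22·e^97, Y = 22·e^97

Elasticity = (22·e^97) · (97 / (22·e^97)) = 97

Interpretation: for a small percentage change in X, the percentage change in Y is approximately 97.00 times as large.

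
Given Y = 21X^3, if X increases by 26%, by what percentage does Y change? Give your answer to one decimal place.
100.0%

For Y = 21X^3:
If X → X(1 + 0.26)
Then Y → Y · (1 + 0.26)^3
     ≈ Y · 2.0004

Percentage change = ((1 + 0.26)^3 − 1) × 100% ≈ 100.0%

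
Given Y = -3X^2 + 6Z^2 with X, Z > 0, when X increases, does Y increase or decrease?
Y decreases

Taking the partial derivative:
∂Y/∂X = -6X

∂Y/∂X = -6X < 0 (assuming positive values)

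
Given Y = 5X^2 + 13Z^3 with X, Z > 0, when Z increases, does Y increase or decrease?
Y increases

Taking the partial derivative:
∂Y/∂Z = 39Z^2

∂Y/∂Z = 39Z^2 > 0 (assuming positive values)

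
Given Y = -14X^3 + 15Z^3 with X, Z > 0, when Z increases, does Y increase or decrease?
Y increases

Taking the partial derivative:
∂Y/∂Z = 45Z^2

∂Y/∂Z = 45Z^2 > 0 (assuming positive values)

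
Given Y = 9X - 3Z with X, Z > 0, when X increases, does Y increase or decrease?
Y increases

Taking the partial derivative:
∂Y/∂X = 9

∂Y/∂X = 9 > 0 (assuming positive values)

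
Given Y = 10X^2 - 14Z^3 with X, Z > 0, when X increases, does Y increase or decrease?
Y increases

Taking the partial derivative:
∂Y/∂X = 20X

∂Y/∂X = 20X > 0 (assuming positive values)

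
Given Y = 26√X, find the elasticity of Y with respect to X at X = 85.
Elasticity = 1/2

Elasticity = (dY/dX) · (X/Y)

dY/dX = 13/√X
At X = 85: dY/dX = 13·√85/85, Y = 26·√85

Elasticity = (13·√85/85) · (85 / (26·√85)) = 1/2

Interpretation: for a small percentage change in X, the percentage change in Y is approximately 0.50 times as large.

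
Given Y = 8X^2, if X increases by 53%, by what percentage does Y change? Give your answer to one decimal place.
134.1%

For Y = 8X^2:
If X → X(1 + 0.53)
Then Y → Y · (1 + 0.53)^2
     = Y · 2.3409

Percentage change = ((1 + 0.53)^2 − 1) × 100% ≈ 134.1%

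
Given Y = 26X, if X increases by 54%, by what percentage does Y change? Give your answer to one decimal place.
54.0%

For Y = 26X:
If X → X(1 + 0.54)
Then Y → Y · (1 + 0.54)^1
     = Y · 1.5400

Percentage change = ((1 + 0.54)^1 − 1) × 100% = 54.0%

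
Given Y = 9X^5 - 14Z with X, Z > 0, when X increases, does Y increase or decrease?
Y increases

Taking the partial derivative:
∂Y/∂X = 45X^4

∂Y/∂X = 45X^4 > 0 (assuming positive values)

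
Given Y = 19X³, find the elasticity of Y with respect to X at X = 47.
Elasticity = 3

Elasticity = (dY/dX) · (X/Y)

dY/dX = 57·X²
At X = 47: dY/dX = 125913, Y = 1972637

Elasticity = 125913 · (47 / 1972637) = 3

Interpretation: for a small percentage change in X, the percentage change in Y is approximately 3.00 times as large.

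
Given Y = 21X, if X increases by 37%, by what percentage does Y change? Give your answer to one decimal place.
37.0%

For Y = 21X:
If X → X(1 + 0.37)
Then Y → Y · (1 + 0.37)^1
     = Y · 1.3700

Percentage change = ((1 + 0.37)^1 − 1) × 100% = 37.0%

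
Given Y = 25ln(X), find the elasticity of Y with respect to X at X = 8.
Elasticity = 1/ln(8) ≈ 0.4809

Elasticity = (dY/dX) · (X/Y)

dY/dX = 25/X
At X = 8: dY/dX = 25/8, Y = 25·ln(8)

Elasticity = (25/8) · (8 / (25·ln(8))) = 1/ln(8) ≈ 0.4809

Interpretation: for a small percentage change in X, the percentage change in Y is approximately 0.48 times as large.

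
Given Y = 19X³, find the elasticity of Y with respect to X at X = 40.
Elasticity = 3

Elasticity = (dY/dX) · (X/Y)

dY/dX = 57·X²
At X = 40: dY/dX = 91200, Y = 1216000

Elasticity = 91200 · (40 / 1216000) = 3

Interpretation: for a small percentage change in X, the percentage change in Y is approximately 3.00 times as large.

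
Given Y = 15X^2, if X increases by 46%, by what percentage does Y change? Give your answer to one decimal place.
113.2%

For Y = 15X^2:
If X → X(1 + 0.46)
Then Y → Y · (1 + 0.46)^2
     = Y · 2.1316

Percentage change = ((1 + 0.46)^2 − 1) × 100% ≈ 113.2%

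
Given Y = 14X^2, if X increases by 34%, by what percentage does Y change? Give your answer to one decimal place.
79.6%

For Y = 14X^2:
If X → X(1 + 0.34)
Then Y → Y · (1 + 0.34)^2
     = Y · 1.7956

Percentage change = ((1 + 0.34)^2 − 1) × 100% ≈ 79.6%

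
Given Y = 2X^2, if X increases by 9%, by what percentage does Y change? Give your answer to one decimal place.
18.8%

For Y = 2X^2:
If X → X(1 + 0.09)
Then Y → Y · (1 + 0.09)^2
     = Y · 1.1881

Percentage change = ((1 + 0.09)^2 − 1) × 100% ≈ 18.8%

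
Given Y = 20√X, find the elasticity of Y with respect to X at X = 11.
Elasticity = 1/2

Elasticity = (dY/dX) · (X/Y)

dY/dX = 10/√X
At X = 11: dY/dX = 10·√11/11, Y = 20·√11

Elasticity = (10·√11/11) · (11 / (20·√11)) = 1/2

Interpretation: for a small percentage change in X, the percentage change in Y is approximately 0.50 times as large.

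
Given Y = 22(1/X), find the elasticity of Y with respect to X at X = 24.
Elasticity = -1

Elasticity = (dY/dX) · (X/Y)

dY/dX = -22/X²
At X = 24: dY/dX = -11/288, Y = 11/12

Elasticity = (-11/288) · (24 / (11/12)) = -1

Interpretation: for a small percentage change in X, the percentage change in Y is approximately -1.00 times as large.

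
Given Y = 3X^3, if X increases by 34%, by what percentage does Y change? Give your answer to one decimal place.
140.6%

For Y = 3X^3:
If X → X(1 + 0.34)
Then Y → Y · (1 + 0.34)^3
     ≈ Y · 2.4061

Percentage change = ((1 + 0.34)^3 − 1) × 100% ≈ 140.6%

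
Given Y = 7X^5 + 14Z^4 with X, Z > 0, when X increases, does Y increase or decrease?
Y increases

Taking the partial derivative:
∂Y/∂X = 35X^4

∂Y/∂X = 35X^4 > 0 (assuming positive values)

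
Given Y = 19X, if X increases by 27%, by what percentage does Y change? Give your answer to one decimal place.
27.0%

For Y = 19X:
If X → X(1 + 0.27)
Then Y → Y · (1 + 0.27)^1
     = Y · 1.2700

Percentage change = ((1 + 0.27)^1 − 1) × 100% = 27.0%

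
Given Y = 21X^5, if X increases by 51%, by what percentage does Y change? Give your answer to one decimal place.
685.0%

For Y = 21X^5:
If X → X(1 + 0.51)
Then Y → Y · (1 + 0.51)^5
     ≈ Y · 7.8503

Percentage change = ((1 + 0.51)^5 − 1) × 100% ≈ 685.0%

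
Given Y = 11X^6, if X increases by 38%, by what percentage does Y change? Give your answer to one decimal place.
590.7%

For Y = 11X^6:
If X → X(1 + 0.38)
Then Y → Y · (1 + 0.38)^6
     ≈ Y · 6.9068

Percentage change = ((1 + 0.38)^6 − 1) × 100% ≈ 590.7%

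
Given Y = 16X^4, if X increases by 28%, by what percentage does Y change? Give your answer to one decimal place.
168.4%

For Y = 16X^4:
If X → X(1 + 0.28)
Then Y → Y · (1 + 0.28)^4
     ≈ Y · 2.6844

Percentage change = ((1 + 0.28)^4 − 1) × 100% ≈ 168.4%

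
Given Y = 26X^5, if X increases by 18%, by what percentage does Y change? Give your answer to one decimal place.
128.8%

For Y = 26X^5:
If X → X(1 + 0.18)
Then Y → Y · (1 + 0.18)^5
     ≈ Y · 2.2878

Percentage change = ((1 + 0.18)^5 − 1) × 100% ≈ 128.8%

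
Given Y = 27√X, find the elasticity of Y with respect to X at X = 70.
Elasticity = 1/2

Elasticity = (dY/dX) · (X/Y)

dY/dX = 27/(2·√X)
At X = 70: dY/dX = 27·√70/140, Y = 27·√70

Elasticity = (27·√70/140) · (70 / (27·√70)) = 1/2

Interpretation: for a small percentage change in X, the percentage change in Y is approximately 0.50 times as large.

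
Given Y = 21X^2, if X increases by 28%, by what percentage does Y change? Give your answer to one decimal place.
63.8%

For Y = 21X^2:
If X → X(1 + 0.28)
Then Y → Y · (1 + 0.28)^2
     = Y · 1.6384

Percentage change = ((1 + 0.28)^2 − 1) × 100% ≈ 63.8%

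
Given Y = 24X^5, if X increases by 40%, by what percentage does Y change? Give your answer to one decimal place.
437.8%

For Y = 24X^5:
If X → X(1 + 0.4)
Then Y → Y · (1 + 0.4)^5
     ≈ Y · 5.3782

Percentage change = ((1 + 0.4)^5 − 1) × 100% ≈ 437.8%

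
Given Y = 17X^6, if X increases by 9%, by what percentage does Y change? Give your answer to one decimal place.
67.7%

For Y = 17X^6:
If X → X(1 + 0.09)
Then Y → Y · (1 + 0.09)^6
     ≈ Y · 1.6771

Percentage change = ((1 + 0.09)^6 − 1) × 100% ≈ 67.7%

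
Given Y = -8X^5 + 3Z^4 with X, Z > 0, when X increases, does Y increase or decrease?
Y decreases

Taking the partial derivative:
∂Y/∂X = -40X^4

∂Y/∂X = -40X^4 < 0 (assuming positive values)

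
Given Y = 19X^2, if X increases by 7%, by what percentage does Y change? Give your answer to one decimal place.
14.5%

For Y = 19X^2:
If X → X(1 + 0.07)
Then Y → Y · (1 + 0.07)^2
     = Y · 1.1449

Percentage change = ((1 + 0.07)^2 − 1) × 100% ≈ 14.5%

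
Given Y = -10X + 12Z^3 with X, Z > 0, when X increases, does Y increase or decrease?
Y decreases

Taking the partial derivative:
∂Y/∂X = -10

∂Y/∂X = -10 < 0 (assuming positive values)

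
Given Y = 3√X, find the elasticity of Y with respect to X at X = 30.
Elasticity = 1/2

Elasticity = (dY/dX) · (X/Y)

dY/dX = 3/(2·√X)
At X = 30: dY/dX = √30/20, Y = 3·√30

Elasticity = (√30/20) · (30 / (3·√30)) = 1/2

Interpretation: for a small percentage change in X, the percentage change in Y is approximately 0.50 times as large.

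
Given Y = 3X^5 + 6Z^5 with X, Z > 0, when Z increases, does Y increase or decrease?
Y increases

Taking the partial derivative:
∂Y/∂Z = 30Z^4

∂Y/∂Z = 30Z^4 > 0 (assuming positive values)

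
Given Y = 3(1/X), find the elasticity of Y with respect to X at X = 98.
Elasticity = -1

Elasticity = (dY/dX) · (X/Y)

dY/dX = -3/X²
At X = 98: dY/dX = -3/9604, Y = 3/98

Elasticity = (-3/9604) · (98 / (3/98)) = -1

Interpretation: for a small percentage change in X, the percentage change in Y is approximately -1.00 times as large.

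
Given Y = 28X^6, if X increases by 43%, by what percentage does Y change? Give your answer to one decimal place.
755.1%

For Y = 28X^6:
If X → X(1 + 0.43)
Then Y → Y · (1 + 0.43)^6
     ≈ Y · 8.5510

Percentage change = ((1 + 0.43)^6 − 1) × 100% ≈ 755.1%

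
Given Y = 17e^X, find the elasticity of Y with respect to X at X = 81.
Elasticity = 81

Elasticity = (dY/dX) · (X/Y)

dY/dX = 17·e^X
At X = 81: dY/dX = 17·e^81, Y = 17·e^81

Elasticity = (17·e^81) · (81 / (17·e^81)) = 81

Interpretation: for a small percentage change in X, the percentage change in Y is approximately 81.00 times as large.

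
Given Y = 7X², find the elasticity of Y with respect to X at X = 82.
Elasticity = 2

Elasticity = (dY/dX) · (X/Y)

dY/dX = 14·X
At X = 82: dY/dX = 1148, Y = 47068

Elasticity = 1148 · (82 / 47068) = 2

Interpretation: for a small percentage change in X, the percentage change in Y is approximately 2.00 times as large.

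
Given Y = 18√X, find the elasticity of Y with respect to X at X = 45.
Elasticity = 1/2

Elasticity = (dY/dX) · (X/Y)

dY/dX = 9/√X
At X = 45: dY/dX = 3·√5/5, Y = 54·√5

Elasticity = (3·√5/5) · (45 / (54·√5)) = 1/2

Interpretation: for a small percentage change in X, the percentage change in Y is approximately 0.50 times as large.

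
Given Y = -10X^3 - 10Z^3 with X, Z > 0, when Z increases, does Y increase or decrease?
Y decreases

Taking the partial derivative:
∂Y/∂Z = -30Z^2

∂Y/∂Z = -30Z^2 < 0 (assuming positive values)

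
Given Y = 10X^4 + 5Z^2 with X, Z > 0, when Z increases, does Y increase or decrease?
Y increases

Taking the partial derivative:
∂Y/∂Z = 10Z

∂Y/∂Z = 10Z > 0 (assuming positive values)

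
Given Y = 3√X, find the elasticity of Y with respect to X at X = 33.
Elasticity = 1/2

Elasticity = (dY/dX) · (X/Y)

dY/dX = 3/(2·√X)
At X = 33: dY/dX = √33/22, Y = 3·√33

Elasticity = (√33/22) · (33 / (3·√33)) = 1/2

Interpretation: for a small percentage change in X, the percentage change in Y is approximately 0.50 times as large.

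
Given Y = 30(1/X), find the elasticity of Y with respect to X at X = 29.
Elasticity = -1

Elasticity = (dY/dX) · (X/Y)

dY/dX = -30/X²
At X = 29: dY/dX = -30/841, Y = 30/29

Elasticity = (-30/841) · (29 / (30/29)) = -1

Interpretation: for a small percentage change in X, the percentage change in Y is approximately -1.00 times as large.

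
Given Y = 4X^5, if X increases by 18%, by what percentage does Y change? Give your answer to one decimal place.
128.8%

For Y = 4X^5:
If X → X(1 + 0.18)
Then Y → Y · (1 + 0.18)^5
     ≈ Y · 2.2878

Percentage change = ((1 + 0.18)^5 − 1) × 100% ≈ 128.8%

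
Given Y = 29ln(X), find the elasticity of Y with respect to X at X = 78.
Elasticity = 1/ln(78) ≈ 0.2295

Elasticity = (dY/dX) · (X/Y)

dY/dX = 29/X
At X = 78: dY/dX = 29/78, Y = 29·ln(78)

Elasticity = (29/78) · (78 / (29·ln(78))) = 1/ln(78) ≈ 0.2295

Interpretation: for a small percentage change in X, the percentage change in Y is approximately 0.23 times as large.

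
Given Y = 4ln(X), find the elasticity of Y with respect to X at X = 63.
Elasticity = 1/ln(63) ≈ 0.2414

Elasticity = (dY/dX) · (X/Y)

dY/dX = 4/X
At X = 63: dY/dX = 4/63, Y = 4·ln(63)

Elasticity = (4/63) · (63 / (4·ln(63))) = 1/ln(63) ≈ 0.2414

Interpretation: for a small percentage change in X, the percentage change in Y is approximately 0.24 times as large.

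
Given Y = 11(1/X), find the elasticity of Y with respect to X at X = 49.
Elasticity = -1

Elasticity = (dY/dX) · (X/Y)

dY/dX = -11/X²
At X = 49: dY/dX = -11/2401, Y = 11/49

Elasticity = (-11/2401) · (49 / (11/49)) = -1

Interpretation: for a small percentage change in X, the percentage change in Y is approximately -1.00 times as large.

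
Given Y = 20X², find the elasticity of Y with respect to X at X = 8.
Elasticity = 2

Elasticity = (dY/dX) · (X/Y)

dY/dX = 40·X
At X = 8: dY/dX = 320, Y = 1280

Elasticity = 320 · (8 / 1280) = 2

Interpretation: for a small percentage change in X, the percentage change in Y is approximately 2.00 times as large.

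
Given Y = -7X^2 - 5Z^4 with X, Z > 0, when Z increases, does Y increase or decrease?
Y decreases

Taking the partial derivative:
∂Y/∂Z = -20Z^3

∂Y/∂Z = -20Z^3 < 0 (assuming positive values)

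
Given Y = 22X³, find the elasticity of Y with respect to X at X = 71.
Elasticity = 3

Elasticity = (dY/dX) · (X/Y)

dY/dX = 66·X²
At X = 71: dY/dX = 332706, Y = 7874042

Elasticity = 332706 · (71 / 7874042) = 3

Interpretation: for a small percentage change in X, the percentage change in Y is approximately 3.00 times as large.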